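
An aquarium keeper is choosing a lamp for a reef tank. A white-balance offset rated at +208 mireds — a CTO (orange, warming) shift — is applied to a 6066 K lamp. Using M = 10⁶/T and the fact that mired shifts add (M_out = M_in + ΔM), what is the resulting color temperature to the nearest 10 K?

M_in = 10⁶/6066 = 164.85 mireds.
M_out = 164.85 + (+208) = 372.85 mireds.
T_out = 10⁶/372.85 = 2682.0 K → 2680 K.

2680 K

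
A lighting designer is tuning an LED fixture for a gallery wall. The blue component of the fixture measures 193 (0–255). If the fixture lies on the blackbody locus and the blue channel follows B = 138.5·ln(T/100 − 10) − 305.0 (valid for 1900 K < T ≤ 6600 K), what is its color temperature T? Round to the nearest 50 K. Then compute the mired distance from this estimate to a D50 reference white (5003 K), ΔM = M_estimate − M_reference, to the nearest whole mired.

+15 mireds

ln(t − 10) = (193 + 305.0) / 138.5 = 3.5957.
t − 10 = e^3.5957 = 36.440, so t = 46.440.
T = 100·t = 4644 K → 4650 K to the nearest 50 K.
M_estimate = 10⁶/4650 = 215.05; M_reference = 10⁶/5003 = 199.88.
ΔM = 215.05 − 199.88 = 15.17 → +15 mireds.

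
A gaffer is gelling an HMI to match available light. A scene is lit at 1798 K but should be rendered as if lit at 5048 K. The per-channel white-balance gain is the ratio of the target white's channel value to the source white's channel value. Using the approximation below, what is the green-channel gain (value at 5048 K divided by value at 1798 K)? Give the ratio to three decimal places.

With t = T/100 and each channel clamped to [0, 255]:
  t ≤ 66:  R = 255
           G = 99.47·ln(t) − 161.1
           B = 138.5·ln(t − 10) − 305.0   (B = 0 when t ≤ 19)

1.813

At 1798 K (t = 17.98):
  G = 99.47·ln 17.98 − 161.1 = 99.47·2.8893 − 161.1 = 126.295.
At 5048 K (t = 50.48):
  G = 99.47·ln 50.48 − 161.1 = 99.47·3.9216 − 161.1 = 228.979.
Gain = 228.979 / 126.295 = 1.8131 → 1.813.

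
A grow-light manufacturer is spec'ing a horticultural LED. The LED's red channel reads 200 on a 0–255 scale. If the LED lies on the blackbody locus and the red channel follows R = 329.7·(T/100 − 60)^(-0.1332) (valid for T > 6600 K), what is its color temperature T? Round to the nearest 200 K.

(t − 60)^(-0.1332) = 200/329.7 = 0.60661.
t − 60 = 0.60661^(1/-0.1332) = 0.60661^(-7.508) = 42.638, so t = 102.638.
T = 100·t = 10264 K → 10200 K to the nearest 200 K.

10200 K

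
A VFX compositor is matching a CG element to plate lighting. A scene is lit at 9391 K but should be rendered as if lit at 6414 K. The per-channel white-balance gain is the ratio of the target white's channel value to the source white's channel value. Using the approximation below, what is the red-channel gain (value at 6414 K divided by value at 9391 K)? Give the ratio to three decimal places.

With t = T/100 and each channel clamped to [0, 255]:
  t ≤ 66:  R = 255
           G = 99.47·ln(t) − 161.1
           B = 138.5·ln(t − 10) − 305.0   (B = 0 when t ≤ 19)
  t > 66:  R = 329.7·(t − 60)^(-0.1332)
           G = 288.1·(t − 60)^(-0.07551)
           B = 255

1.237

At 9391 K (t = 93.91):
  R = 329.7·(93.91 − 60)^(-0.1332) = 329.7·33.91^(-0.1332) = 329.7·0.62540 = 206.196.
At 6414 K (t = 64.14):
  R = 255 by definition for t ≤ 66.
Gain = 255.000 / 206.196 = 1.2367 → 1.237.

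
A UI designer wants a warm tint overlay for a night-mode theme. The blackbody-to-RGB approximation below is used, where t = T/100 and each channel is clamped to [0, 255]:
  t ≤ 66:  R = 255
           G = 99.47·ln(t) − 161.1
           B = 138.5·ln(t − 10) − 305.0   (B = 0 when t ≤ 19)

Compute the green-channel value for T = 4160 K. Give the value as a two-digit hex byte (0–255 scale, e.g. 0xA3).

t = 4160/100 = 41.6; the t ≤ 66 branch applies.
G = 99.47·ln 41.6 − 161.1 = 99.47·3.7281 − 161.1 = 209.734.
Rounded: 210; in hex, 0xD2.

0xD2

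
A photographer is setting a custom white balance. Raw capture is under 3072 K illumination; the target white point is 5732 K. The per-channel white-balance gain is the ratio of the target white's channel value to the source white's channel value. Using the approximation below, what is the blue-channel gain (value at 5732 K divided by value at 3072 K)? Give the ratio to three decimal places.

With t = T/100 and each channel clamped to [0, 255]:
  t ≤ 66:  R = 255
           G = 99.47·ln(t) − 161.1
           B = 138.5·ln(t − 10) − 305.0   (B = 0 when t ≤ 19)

At 3072 K (t = 30.72):
  B = 138.5·ln(30.72 − 10) − 305.0 = 138.5·ln 20.72 − 305.0 = 138.5·3.0311 − 305.0 = 114.807.
At 5732 K (t = 57.32):
  B = 138.5·ln(57.32 − 10) − 305.0 = 138.5·ln 47.32 − 305.0 = 138.5·3.8569 − 305.0 = 229.185.
Gain = 229.185 / 114.807 = 1.9963 → 1.996.

1.996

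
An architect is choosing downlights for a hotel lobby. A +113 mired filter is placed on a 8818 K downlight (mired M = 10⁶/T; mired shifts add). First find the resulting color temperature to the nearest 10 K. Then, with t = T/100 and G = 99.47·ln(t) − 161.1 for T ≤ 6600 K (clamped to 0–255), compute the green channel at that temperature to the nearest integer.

216

M_in = 10⁶/8818 = 113.40; M_out = 113.40 + (+113) = 226.40.
T_out = 10⁶/226.40 = 4416.9 K → 4420 K; t = 44.2.
G = 99.47·ln 44.2 − 161.1 = 99.47·3.7887 − 161.1 = 215.764.
Rounded: 216.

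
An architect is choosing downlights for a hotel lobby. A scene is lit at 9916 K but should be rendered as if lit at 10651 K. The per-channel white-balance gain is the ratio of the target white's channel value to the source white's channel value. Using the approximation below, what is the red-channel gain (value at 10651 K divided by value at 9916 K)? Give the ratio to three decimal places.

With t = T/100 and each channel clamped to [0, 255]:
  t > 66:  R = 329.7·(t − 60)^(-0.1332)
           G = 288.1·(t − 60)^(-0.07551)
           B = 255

At 9916 K (t = 99.16):
  R = 329.7·(99.16 − 60)^(-0.1332) = 329.7·39.16^(-0.1332) = 329.7·0.61353 = 202.280.
At 10651 K (t = 106.51):
  R = 329.7·(106.51 − 60)^(-0.1332) = 329.7·46.51^(-0.1332) = 329.7·0.59963 = 197.698.
Gain = 197.698 / 202.280 = 0.9773 → 0.977.

0.977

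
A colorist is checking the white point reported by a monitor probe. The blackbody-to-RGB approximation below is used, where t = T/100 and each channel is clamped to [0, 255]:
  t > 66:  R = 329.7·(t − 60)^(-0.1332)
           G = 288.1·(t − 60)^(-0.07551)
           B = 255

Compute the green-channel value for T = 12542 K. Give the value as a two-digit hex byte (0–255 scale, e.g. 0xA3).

t = 12542/100 = 125.42; the t > 66 branch applies.
G = 288.1·(125.42 − 60)^(-0.07551) = 288.1·65.42^(-0.07551) = 288.1·0.72928 = 210.106.
Rounded: 210; in hex, 0xD2.

0xD2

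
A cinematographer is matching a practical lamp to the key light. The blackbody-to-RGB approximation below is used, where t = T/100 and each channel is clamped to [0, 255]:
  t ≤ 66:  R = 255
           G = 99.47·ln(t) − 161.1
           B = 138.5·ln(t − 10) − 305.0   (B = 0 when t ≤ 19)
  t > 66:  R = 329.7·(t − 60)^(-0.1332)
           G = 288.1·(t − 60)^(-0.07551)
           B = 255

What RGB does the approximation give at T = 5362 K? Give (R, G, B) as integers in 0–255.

t = 5362/100 = 53.62; the t ≤ 66 branch applies.
R = 255 by definition for t ≤ 66.
G = 99.47·ln 53.62 − 161.1 = 99.47·3.9819 − 161.1 = 234.982.
B = 138.5·ln(53.62 − 10) − 305.0 = 138.5·ln 43.62 − 305.0 = 138.5·3.7755 − 305.0 = 217.909.
Rounded: (255, 235, 218).

(255, 235, 218)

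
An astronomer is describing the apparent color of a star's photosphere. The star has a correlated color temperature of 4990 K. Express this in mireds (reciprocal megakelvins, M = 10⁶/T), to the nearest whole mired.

M = 10⁶ / 4990 = 200.401 → 200 mireds.

200 mireds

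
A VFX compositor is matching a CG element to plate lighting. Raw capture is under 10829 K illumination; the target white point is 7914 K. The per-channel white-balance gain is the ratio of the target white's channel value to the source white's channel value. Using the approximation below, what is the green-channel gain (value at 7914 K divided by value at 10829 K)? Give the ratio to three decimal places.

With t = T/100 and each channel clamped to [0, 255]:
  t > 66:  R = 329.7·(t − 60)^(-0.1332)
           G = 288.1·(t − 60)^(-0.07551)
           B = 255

1.072

At 10829 K (t = 108.29):
  G = 288.1·(108.29 − 60)^(-0.07551) = 288.1·48.29^(-0.07551) = 288.1·0.74619 = 214.979.
At 7914 K (t = 79.14):
  G = 288.1·(79.14 − 60)^(-0.07551) = 288.1·19.14^(-0.07551) = 288.1·0.80020 = 230.539.
Gain = 230.539 / 214.979 = 1.0724 → 1.072.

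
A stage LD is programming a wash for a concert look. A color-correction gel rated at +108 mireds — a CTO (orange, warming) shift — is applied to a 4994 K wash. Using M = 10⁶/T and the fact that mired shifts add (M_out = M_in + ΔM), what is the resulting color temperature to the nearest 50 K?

M_in = 10⁶/4994 = 200.24 mireds.
M_out = 200.24 + (+108) = 308.24 mireds.
T_out = 10⁶/308.24 = 3244.2 K → 3250 K.

3250 K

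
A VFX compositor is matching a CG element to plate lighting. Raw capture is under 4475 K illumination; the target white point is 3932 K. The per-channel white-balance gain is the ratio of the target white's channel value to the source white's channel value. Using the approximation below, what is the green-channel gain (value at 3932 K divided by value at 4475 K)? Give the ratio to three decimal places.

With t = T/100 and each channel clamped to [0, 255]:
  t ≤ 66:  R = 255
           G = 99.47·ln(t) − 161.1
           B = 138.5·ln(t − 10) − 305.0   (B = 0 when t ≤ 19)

0.941

At 4475 K (t = 44.75):
  G = 99.47·ln 44.75 − 161.1 = 99.47·3.8011 − 161.1 = 216.995.
At 3932 K (t = 39.32):
  G = 99.47·ln 39.32 − 161.1 = 99.47·3.6717 − 161.1 = 204.127.
Gain = 204.127 / 216.995 = 0.9407 → 0.941.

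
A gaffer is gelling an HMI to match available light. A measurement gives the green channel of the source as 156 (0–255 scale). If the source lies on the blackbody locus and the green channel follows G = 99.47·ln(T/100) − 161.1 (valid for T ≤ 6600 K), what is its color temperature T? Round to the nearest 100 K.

2400 K

ln t = (156 + 161.1) / 99.47 = 3.1879.
t = e^3.1879 = 24.237.
T = 100·t = 2424 K → 2400 K to the nearest 100 K.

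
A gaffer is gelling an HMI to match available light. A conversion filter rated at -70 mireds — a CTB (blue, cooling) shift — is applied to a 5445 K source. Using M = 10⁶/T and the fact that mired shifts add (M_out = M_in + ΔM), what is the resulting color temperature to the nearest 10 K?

8800 K

M_in = 10⁶/5445 = 183.65 mireds.
M_out = 183.65 + (-70) = 113.65 mireds.
T_out = 10⁶/113.65 = 8798.6 K → 8800 K.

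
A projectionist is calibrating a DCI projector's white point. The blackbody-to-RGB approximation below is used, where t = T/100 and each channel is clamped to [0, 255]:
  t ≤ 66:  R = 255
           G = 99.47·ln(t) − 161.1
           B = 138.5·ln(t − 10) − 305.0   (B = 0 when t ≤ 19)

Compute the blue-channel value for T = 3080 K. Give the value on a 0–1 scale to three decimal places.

0.452

t = 3080/100 = 30.8; the t ≤ 66 branch applies.
B = 138.5·ln(30.8 − 10) − 305.0 = 138.5·ln 20.8 − 305.0 = 138.5·3.0350 − 305.0 = 115.341.
On a 0–1 scale: 115.341/255 = 0.4523 → 0.452.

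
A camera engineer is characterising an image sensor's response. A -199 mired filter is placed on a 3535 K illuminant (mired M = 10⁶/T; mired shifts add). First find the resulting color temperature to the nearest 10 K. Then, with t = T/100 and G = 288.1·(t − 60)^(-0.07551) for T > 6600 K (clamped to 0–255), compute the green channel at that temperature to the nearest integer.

212

M_in = 10⁶/3535 = 282.89; M_out = 282.89 + (-199) = 83.89.
T_out = 10⁶/83.89 = 11921.0 K → 11920 K; t = 119.2.
G = 288.1·(119.2 − 60)^(-0.07551) = 288.1·59.2^(-0.07551) = 288.1·0.73480 = 211.697.
Rounded: 212.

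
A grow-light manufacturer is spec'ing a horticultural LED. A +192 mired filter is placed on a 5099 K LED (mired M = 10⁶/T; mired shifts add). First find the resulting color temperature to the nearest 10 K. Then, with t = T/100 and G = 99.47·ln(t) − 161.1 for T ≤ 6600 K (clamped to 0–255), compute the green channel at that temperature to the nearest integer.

M_in = 10⁶/5099 = 196.12; M_out = 196.12 + (+192) = 388.12.
T_out = 10⁶/388.12 = 2576.5 K → 2580 K; t = 25.8.
G = 99.47·ln 25.8 − 161.1 = 99.47·3.2504 − 161.1 = 162.215.
Rounded: 162.

162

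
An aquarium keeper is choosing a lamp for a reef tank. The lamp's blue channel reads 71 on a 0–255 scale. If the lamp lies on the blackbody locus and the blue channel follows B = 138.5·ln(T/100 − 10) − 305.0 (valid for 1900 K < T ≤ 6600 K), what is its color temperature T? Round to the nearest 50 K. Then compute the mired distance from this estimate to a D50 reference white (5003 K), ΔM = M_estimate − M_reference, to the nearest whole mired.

+200 mireds

ln(t − 10) = (71 + 305.0) / 138.5 = 2.7148.
t − 10 = e^2.7148 = 15.102, so t = 25.102.
T = 100·t = 2510 K → 2500 K to the nearest 50 K.
M_estimate = 10⁶/2500 = 400.00; M_reference = 10⁶/5003 = 199.88.
ΔM = 400.00 − 199.88 = 200.12 → +200 mireds.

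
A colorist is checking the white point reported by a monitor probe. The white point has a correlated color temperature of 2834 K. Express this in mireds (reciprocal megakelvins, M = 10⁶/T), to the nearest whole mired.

M = 10⁶ / 2834 = 352.858 → 353 mireds.

353 mireds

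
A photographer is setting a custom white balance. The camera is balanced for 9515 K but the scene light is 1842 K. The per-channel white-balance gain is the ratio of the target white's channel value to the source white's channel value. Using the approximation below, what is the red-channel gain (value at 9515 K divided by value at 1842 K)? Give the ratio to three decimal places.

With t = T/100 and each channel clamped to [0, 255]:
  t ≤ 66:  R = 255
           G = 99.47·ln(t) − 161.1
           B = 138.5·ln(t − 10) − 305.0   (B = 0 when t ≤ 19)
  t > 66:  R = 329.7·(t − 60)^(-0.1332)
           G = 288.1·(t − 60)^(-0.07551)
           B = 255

0.805

At 1842 K (t = 18.42):
  R = 255 by definition for t ≤ 66.
At 9515 K (t = 95.15):
  R = 329.7·(95.15 − 60)^(-0.1332) = 329.7·35.15^(-0.1332) = 329.7·0.62242 = 205.211.
Gain = 205.211 / 255.000 = 0.8048 → 0.805.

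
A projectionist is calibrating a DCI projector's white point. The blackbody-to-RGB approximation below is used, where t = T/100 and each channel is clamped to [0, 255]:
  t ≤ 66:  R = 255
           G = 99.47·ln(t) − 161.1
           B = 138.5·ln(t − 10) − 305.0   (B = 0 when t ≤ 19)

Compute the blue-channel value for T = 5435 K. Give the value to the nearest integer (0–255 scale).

t = 5435/100 = 54.35; the t ≤ 66 branch applies.
B = 138.5·ln(54.35 − 10) − 305.0 = 138.5·ln 44.35 − 305.0 = 138.5·3.7921 − 305.0 = 220.208.
Rounded: 220.

220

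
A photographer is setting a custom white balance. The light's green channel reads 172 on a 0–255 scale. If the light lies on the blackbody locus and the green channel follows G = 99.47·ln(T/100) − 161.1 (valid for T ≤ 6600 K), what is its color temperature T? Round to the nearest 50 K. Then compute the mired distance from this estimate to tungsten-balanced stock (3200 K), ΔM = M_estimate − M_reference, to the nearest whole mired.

+38 mireds

ln t = (172 + 161.1) / 99.47 = 3.3487.
t = e^3.3487 = 28.467.
T = 100·t = 2847 K → 2850 K to the nearest 50 K.
M_estimate = 10⁶/2850 = 350.88; M_reference = 10⁶/3200 = 312.50.
ΔM = 350.88 − 312.50 = 38.38 → +38 mireds.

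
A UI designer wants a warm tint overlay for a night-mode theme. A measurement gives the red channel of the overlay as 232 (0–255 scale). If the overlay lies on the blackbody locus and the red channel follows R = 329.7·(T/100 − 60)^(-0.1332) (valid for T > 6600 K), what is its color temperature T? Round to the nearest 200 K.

(t − 60)^(-0.1332) = 232/329.7 = 0.70367.
t − 60 = 0.70367^(1/-0.1332) = 0.70367^(-7.508) = 13.992, so t = 73.992.
T = 100·t = 7399 K → 7400 K to the nearest 200 K.

7400 K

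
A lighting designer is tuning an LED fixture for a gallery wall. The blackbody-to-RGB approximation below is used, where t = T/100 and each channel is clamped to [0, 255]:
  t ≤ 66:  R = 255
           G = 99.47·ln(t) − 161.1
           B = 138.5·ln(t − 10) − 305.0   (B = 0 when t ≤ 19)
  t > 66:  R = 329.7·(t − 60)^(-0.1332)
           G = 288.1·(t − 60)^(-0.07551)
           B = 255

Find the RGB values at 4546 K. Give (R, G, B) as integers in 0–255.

t = 4546/100 = 45.46; the t ≤ 66 branch applies.
R = 255 by definition for t ≤ 66.
G = 99.47·ln 45.46 − 161.1 = 99.47·3.8168 − 161.1 = 218.560.
B = 138.5·ln(45.46 − 10) − 305.0 = 138.5·ln 35.46 − 305.0 = 138.5·3.5684 − 305.0 = 189.224.
Rounded: (255, 219, 189).

(255, 219, 189)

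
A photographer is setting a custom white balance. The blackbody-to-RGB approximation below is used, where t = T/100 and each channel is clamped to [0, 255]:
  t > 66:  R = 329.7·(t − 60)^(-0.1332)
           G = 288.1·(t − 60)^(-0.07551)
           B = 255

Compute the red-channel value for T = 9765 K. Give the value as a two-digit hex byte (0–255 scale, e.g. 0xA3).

0xCB

t = 9765/100 = 97.65; the t > 66 branch applies.
R = 329.7·(97.65 − 60)^(-0.1332) = 329.7·37.65^(-0.1332) = 329.7·0.61675 = 203.342.
Rounded: 203; in hex, 0xCB.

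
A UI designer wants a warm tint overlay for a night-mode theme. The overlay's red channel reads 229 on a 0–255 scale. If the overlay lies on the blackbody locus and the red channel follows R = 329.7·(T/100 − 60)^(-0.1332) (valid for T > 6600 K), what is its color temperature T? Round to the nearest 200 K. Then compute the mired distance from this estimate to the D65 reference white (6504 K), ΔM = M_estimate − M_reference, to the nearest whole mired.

-22 mireds

(t − 60)^(-0.1332) = 229/329.7 = 0.69457.
t − 60 = 0.69457^(1/-0.1332) = 0.69457^(-7.508) = 15.428, so t = 75.428.
T = 100·t = 7543 K → 7600 K to the nearest 200 K.
M_estimate = 10⁶/7600 = 131.58; M_reference = 10⁶/6504 = 153.75.
ΔM = 131.58 − 153.75 = -22.17 → -22 mireds.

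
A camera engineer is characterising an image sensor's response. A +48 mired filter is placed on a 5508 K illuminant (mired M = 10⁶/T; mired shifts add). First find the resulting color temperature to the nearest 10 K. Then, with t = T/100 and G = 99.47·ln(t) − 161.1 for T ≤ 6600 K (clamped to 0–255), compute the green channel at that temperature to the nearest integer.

214

M_in = 10⁶/5508 = 181.55; M_out = 181.55 + (+48) = 229.55.
T_out = 10⁶/229.55 = 4356.3 K → 4360 K; t = 43.6.
G = 99.47·ln 43.6 − 161.1 = 99.47·3.7751 − 161.1 = 214.405.
Rounded: 214.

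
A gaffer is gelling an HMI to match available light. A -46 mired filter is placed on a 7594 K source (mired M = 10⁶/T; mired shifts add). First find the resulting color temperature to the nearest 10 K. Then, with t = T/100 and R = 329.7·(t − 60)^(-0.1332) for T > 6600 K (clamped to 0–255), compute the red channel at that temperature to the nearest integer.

M_in = 10⁶/7594 = 131.68; M_out = 131.68 + (-46) = 85.68.
T_out = 10⁶/85.68 = 11670.9 K → 11670 K; t = 116.7.
R = 329.7·(116.7 − 60)^(-0.1332) = 329.7·56.7^(-0.1332) = 329.7·0.58401 = 192.549.
Rounded: 193.

193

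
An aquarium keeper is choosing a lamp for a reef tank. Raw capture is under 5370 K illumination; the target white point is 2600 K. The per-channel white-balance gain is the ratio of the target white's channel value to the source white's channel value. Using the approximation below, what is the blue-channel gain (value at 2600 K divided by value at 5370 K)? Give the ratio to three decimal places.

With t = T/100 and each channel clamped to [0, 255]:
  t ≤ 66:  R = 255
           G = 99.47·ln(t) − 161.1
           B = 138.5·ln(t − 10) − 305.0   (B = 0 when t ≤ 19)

At 5370 K (t = 53.7):
  B = 138.5·ln(53.7 − 10) − 305.0 = 138.5·ln 43.7 − 305.0 = 138.5·3.7773 − 305.0 = 218.163.
At 2600 K (t = 26):
  B = 138.5·ln(26 − 10) − 305.0 = 138.5·ln 16 − 305.0 = 138.5·2.7726 − 305.0 = 79.004.
Gain = 79.004 / 218.163 = 0.3621 → 0.362.

0.362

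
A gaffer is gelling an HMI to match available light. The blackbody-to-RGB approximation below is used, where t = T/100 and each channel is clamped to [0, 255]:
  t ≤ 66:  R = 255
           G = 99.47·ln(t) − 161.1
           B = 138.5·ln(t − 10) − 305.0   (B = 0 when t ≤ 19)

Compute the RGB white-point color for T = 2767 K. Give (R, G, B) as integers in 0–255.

(255, 169, 93)

t = 2767/100 = 27.67; the t ≤ 66 branch applies.
R = 255 by definition for t ≤ 66.
G = 99.47·ln 27.67 − 161.1 = 99.47·3.3203 − 161.1 = 169.175.
B = 138.5·ln(27.67 − 10) − 305.0 = 138.5·ln 17.67 − 305.0 = 138.5·2.8719 − 305.0 = 92.754.
Rounded: (255, 169, 93).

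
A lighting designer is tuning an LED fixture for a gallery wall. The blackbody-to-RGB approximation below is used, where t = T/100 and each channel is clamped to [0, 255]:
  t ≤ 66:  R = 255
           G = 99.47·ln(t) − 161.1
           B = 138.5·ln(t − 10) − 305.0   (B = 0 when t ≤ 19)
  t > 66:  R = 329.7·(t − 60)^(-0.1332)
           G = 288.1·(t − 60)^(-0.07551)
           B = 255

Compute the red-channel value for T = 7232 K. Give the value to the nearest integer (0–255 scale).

236

t = 7232/100 = 72.32; the t > 66 branch applies.
R = 329.7·(72.32 − 60)^(-0.1332) = 329.7·12.32^(-0.1332) = 329.7·0.71570 = 235.966.
Rounded: 236.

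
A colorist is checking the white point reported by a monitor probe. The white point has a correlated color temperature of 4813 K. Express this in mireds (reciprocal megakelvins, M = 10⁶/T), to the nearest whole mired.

208 mireds

M = 10⁶ / 4813 = 207.771 → 208 mireds.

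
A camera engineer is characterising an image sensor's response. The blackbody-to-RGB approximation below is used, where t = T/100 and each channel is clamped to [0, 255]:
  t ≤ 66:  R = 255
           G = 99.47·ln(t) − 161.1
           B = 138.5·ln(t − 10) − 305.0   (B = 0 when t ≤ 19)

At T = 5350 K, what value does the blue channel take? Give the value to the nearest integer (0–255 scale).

t = 5350/100 = 53.5; the t ≤ 66 branch applies.
B = 138.5·ln(53.5 − 10) − 305.0 = 138.5·ln 43.5 − 305.0 = 138.5·3.7728 − 305.0 = 217.527.
Rounded: 218.

218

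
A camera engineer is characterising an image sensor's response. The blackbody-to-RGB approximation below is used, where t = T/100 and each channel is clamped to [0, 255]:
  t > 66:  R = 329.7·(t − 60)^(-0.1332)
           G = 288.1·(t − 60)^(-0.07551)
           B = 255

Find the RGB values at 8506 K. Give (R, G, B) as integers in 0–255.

t = 8506/100 = 85.06; the t > 66 branch applies.
R = 329.7·(85.06 − 60)^(-0.1332) = 329.7·25.06^(-0.1332) = 329.7·0.65111 = 214.672.
G = 288.1·(85.06 − 60)^(-0.07551) = 288.1·25.06^(-0.07551) = 288.1·0.78408 = 225.895.
B = 255 by definition for t > 66.
Rounded: (215, 226, 255).

(215, 226, 255)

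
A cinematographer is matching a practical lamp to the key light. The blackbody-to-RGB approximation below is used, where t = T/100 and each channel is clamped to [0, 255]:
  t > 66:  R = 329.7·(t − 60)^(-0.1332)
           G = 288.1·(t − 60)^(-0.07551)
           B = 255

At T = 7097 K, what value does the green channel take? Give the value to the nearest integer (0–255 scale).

t = 7097/100 = 70.97; the t > 66 branch applies.
G = 288.1·(70.97 − 60)^(-0.07551) = 288.1·10.97^(-0.07551) = 288.1·0.83455 = 240.435.
Rounded: 240.

240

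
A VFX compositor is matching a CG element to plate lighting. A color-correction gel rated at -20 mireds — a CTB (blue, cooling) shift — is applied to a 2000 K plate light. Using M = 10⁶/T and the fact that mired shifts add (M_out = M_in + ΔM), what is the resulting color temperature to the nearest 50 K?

M_in = 10⁶/2000 = 500.00 mireds.
M_out = 500.00 + (-20) = 480.00 mireds.
T_out = 10⁶/480.00 = 2083.3 K → 2100 K.

2100 K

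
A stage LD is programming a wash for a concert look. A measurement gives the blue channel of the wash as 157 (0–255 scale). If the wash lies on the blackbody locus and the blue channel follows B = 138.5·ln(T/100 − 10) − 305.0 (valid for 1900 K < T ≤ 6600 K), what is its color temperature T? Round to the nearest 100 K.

ln(t − 10) = (157 + 305.0) / 138.5 = 3.3357.
t − 10 = e^3.3357 = 28.099, so t = 38.099.
T = 100·t = 3810 K → 3800 K to the nearest 100 K.

3800 K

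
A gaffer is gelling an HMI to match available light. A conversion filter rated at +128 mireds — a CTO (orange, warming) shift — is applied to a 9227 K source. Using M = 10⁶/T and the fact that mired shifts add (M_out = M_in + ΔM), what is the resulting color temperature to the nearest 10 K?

4230 K

M_in = 10⁶/9227 = 108.38 mireds.
M_out = 108.38 + (+128) = 236.38 mireds.
T_out = 10⁶/236.38 = 4230.5 K → 4230 K.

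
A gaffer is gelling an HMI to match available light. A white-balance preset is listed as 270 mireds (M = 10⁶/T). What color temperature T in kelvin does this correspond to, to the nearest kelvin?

T = 10⁶ / 270 = 3703.70 K → 3704 K.

3704 K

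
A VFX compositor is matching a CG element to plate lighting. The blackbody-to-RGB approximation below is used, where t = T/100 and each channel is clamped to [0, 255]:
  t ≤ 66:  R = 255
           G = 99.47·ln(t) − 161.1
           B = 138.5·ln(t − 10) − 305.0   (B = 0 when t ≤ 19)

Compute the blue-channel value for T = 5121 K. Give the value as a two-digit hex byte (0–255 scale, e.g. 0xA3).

t = 5121/100 = 51.21; the t ≤ 66 branch applies.
B = 138.5·ln(51.21 − 10) − 305.0 = 138.5·ln 41.21 − 305.0 = 138.5·3.7187 − 305.0 = 210.037.
Rounded: 210; in hex, 0xD2.

0xD2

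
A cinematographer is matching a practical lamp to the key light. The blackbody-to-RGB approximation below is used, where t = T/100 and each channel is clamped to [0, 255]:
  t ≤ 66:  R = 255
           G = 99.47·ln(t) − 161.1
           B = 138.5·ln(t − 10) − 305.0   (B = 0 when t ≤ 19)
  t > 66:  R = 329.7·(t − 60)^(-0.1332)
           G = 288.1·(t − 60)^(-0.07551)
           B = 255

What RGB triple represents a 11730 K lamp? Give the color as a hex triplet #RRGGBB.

t = 11730/100 = 117.3; the t > 66 branch applies.
R = 329.7·(117.3 − 60)^(-0.1332) = 329.7·57.3^(-0.1332) = 329.7·0.58320 = 192.279.
G = 288.1·(117.3 − 60)^(-0.07551) = 288.1·57.3^(-0.07551) = 288.1·0.73662 = 212.219.
B = 255 by definition for t > 66.
Rounded: (192, 212, 255).
In hex: #C0D4FF.

#C0D4FF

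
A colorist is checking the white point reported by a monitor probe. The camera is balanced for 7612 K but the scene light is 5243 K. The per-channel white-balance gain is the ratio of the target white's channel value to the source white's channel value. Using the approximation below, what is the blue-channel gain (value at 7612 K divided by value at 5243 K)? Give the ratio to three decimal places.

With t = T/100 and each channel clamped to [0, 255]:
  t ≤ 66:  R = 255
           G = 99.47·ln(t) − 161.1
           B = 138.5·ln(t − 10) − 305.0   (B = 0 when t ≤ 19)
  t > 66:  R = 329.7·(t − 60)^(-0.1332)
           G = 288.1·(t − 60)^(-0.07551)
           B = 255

1.191

At 5243 K (t = 52.43):
  B = 138.5·ln(52.43 − 10) − 305.0 = 138.5·ln 42.43 − 305.0 = 138.5·3.7479 − 305.0 = 214.078.
At 7612 K (t = 76.12):
  B = 255 by definition for t > 66.
Gain = 255.000 / 214.078 = 1.1912 → 1.191.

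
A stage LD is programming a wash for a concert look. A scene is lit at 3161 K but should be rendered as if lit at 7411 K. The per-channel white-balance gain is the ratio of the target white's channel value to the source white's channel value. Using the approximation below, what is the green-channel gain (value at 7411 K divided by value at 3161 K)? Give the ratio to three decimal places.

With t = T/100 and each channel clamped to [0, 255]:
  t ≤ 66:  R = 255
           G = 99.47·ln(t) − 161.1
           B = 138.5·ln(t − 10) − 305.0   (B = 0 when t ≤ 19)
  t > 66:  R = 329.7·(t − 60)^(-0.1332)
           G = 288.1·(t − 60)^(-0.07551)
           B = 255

At 3161 K (t = 31.61):
  G = 99.47·ln 31.61 − 161.1 = 99.47·3.4535 − 161.1 = 182.417.
At 7411 K (t = 74.11):
  G = 288.1·(74.11 − 60)^(-0.07551) = 288.1·14.11^(-0.07551) = 288.1·0.81884 = 235.908.
Gain = 235.908 / 182.417 = 1.2932 → 1.293.

1.293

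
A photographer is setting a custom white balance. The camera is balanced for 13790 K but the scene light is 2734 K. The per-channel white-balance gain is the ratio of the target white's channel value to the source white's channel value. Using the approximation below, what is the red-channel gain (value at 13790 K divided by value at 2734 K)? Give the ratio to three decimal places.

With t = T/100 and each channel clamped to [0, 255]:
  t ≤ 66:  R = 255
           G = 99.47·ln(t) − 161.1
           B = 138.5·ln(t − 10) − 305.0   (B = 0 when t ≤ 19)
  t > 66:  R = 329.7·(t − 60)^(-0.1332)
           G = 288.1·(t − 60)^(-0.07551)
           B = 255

At 2734 K (t = 27.34):
  R = 255 by definition for t ≤ 66.
At 13790 K (t = 137.9):
  R = 329.7·(137.9 − 60)^(-0.1332) = 329.7·77.9^(-0.1332) = 329.7·0.55982 = 184.572.
Gain = 184.572 / 255.000 = 0.7238 → 0.724.

0.724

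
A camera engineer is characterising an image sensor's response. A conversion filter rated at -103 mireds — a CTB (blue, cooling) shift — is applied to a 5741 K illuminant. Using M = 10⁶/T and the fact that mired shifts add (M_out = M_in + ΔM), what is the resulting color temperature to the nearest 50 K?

14050 K

M_in = 10⁶/5741 = 174.19 mireds.
M_out = 174.19 + (-103) = 71.19 mireds.
T_out = 10⁶/71.19 = 14047.8 K → 14050 K.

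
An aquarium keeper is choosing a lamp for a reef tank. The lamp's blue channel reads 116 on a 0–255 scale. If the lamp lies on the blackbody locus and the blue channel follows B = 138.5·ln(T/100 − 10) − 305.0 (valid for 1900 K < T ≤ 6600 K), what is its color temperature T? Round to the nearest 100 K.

3100 K

ln(t − 10) = (116 + 305.0) / 138.5 = 3.0397.
t − 10 = e^3.0397 = 20.899, so t = 30.899.
T = 100·t = 3090 K → 3100 K to the nearest 100 K.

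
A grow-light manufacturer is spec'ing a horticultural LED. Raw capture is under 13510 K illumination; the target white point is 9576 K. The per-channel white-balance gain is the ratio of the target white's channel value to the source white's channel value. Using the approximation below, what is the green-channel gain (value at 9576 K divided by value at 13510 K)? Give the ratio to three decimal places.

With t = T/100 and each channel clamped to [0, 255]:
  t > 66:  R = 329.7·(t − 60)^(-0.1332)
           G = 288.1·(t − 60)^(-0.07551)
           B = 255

At 13510 K (t = 135.1):
  G = 288.1·(135.1 − 60)^(-0.07551) = 288.1·75.1^(-0.07551) = 288.1·0.72172 = 207.928.
At 9576 K (t = 95.76):
  G = 288.1·(95.76 − 60)^(-0.07551) = 288.1·35.76^(-0.07551) = 288.1·0.76331 = 219.911.
Gain = 219.911 / 207.928 = 1.0576 → 1.058.

1.058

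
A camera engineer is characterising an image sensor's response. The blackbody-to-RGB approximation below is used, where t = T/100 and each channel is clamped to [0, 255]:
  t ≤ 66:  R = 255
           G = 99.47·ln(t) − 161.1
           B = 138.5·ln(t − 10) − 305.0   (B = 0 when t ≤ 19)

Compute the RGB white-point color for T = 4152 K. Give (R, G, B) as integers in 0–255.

(255, 210, 173)

t = 4152/100 = 41.52; the t ≤ 66 branch applies.
R = 255 by definition for t ≤ 66.
G = 99.47·ln 41.52 − 161.1 = 99.47·3.7262 − 161.1 = 209.543.
B = 138.5·ln(41.52 − 10) − 305.0 = 138.5·ln 31.52 − 305.0 = 138.5·3.4506 − 305.0 = 172.911.
Rounded: (255, 210, 173).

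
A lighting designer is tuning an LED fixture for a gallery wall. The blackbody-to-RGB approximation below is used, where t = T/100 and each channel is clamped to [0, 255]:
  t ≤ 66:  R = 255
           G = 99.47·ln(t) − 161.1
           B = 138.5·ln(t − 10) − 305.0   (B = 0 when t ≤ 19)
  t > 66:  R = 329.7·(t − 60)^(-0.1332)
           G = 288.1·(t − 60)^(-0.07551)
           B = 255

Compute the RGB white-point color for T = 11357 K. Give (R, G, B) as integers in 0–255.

t = 11357/100 = 113.57; the t > 66 branch applies.
R = 329.7·(113.57 − 60)^(-0.1332) = 329.7·53.57^(-0.1332) = 329.7·0.58845 = 194.011.
G = 288.1·(113.57 − 60)^(-0.07551) = 288.1·53.57^(-0.07551) = 288.1·0.74037 = 213.301.
B = 255 by definition for t > 66.
Rounded: (194, 213, 255).

(194, 213, 255)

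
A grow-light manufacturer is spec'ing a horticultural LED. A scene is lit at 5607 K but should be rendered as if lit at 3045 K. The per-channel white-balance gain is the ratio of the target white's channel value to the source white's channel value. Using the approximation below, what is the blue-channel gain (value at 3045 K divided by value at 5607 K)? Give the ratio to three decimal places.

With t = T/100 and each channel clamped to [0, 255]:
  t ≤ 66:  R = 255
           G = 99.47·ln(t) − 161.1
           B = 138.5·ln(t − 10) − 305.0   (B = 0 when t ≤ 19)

0.501

At 5607 K (t = 56.07):
  B = 138.5·ln(56.07 − 10) − 305.0 = 138.5·ln 46.07 − 305.0 = 138.5·3.8302 − 305.0 = 225.477.
At 3045 K (t = 30.45):
  B = 138.5·ln(30.45 − 10) − 305.0 = 138.5·ln 20.45 − 305.0 = 138.5·3.0180 − 305.0 = 112.991.
Gain = 112.991 / 225.477 = 0.5011 → 0.501.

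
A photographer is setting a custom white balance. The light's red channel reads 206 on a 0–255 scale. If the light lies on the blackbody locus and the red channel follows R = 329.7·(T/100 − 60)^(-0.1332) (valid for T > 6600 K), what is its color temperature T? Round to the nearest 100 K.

(t − 60)^(-0.1332) = 206/329.7 = 0.62481.
t − 60 = 0.62481^(1/-0.1332) = 0.62481^(-7.508) = 34.152, so t = 94.152.
T = 100·t = 9415 K → 9400 K to the nearest 100 K.

9400 K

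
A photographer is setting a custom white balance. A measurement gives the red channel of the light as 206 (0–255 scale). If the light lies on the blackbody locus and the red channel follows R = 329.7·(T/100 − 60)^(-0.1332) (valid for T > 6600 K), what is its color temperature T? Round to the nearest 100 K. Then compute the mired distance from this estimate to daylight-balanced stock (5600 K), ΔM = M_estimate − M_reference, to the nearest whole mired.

-72 mireds

(t − 60)^(-0.1332) = 206/329.7 = 0.62481.
t − 60 = 0.62481^(1/-0.1332) = 0.62481^(-7.508) = 34.152, so t = 94.152.
T = 100·t = 9415 K → 9400 K to the nearest 100 K.
M_estimate = 10⁶/9400 = 106.38; M_reference = 10⁶/5600 = 178.57.
ΔM = 106.38 − 178.57 = -72.19 → -72 mireds.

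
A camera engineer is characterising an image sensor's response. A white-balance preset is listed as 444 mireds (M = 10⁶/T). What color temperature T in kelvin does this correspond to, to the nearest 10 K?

T = 10⁶ / 444 = 2252.25 K → 2250 K.

2250 K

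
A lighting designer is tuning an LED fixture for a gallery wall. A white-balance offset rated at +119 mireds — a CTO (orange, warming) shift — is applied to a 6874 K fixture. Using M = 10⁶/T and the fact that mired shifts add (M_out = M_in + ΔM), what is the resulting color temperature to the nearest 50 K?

3800 K

M_in = 10⁶/6874 = 145.48 mireds.
M_out = 145.48 + (+119) = 264.48 mireds.
T_out = 10⁶/264.48 = 3781.1 K → 3800 K.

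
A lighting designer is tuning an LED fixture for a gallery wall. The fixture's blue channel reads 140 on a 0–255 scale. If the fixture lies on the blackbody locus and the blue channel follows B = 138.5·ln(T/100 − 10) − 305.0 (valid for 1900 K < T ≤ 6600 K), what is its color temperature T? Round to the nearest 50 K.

ln(t − 10) = (140 + 305.0) / 138.5 = 3.2130.
t − 10 = e^3.2130 = 24.853, so t = 34.853.
T = 100·t = 3485 K → 3500 K to the nearest 50 K.

3500 K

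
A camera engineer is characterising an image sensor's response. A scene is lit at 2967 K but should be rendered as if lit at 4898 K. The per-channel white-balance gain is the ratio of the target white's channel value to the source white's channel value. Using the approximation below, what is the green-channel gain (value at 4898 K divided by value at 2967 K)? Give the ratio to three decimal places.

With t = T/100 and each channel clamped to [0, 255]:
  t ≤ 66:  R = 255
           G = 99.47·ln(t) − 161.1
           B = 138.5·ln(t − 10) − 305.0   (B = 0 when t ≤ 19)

At 2967 K (t = 29.67):
  G = 99.47·ln 29.67 − 161.1 = 99.47·3.3901 − 161.1 = 176.117.
At 4898 K (t = 48.98):
  G = 99.47·ln 48.98 − 161.1 = 99.47·3.8914 − 161.1 = 225.979.
Gain = 225.979 / 176.117 = 1.2831 → 1.283.

1.283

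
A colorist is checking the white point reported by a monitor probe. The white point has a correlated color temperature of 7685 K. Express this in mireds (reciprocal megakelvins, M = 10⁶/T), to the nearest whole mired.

130 mireds

M = 10⁶ / 7685 = 130.124 → 130 mireds.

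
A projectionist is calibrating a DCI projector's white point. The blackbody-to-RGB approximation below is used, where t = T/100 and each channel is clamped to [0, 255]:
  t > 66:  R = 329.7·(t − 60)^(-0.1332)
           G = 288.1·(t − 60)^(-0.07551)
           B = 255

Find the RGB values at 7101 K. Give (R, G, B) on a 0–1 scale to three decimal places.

(0.939, 0.943, 1.000)

t = 7101/100 = 71.01; the t > 66 branch applies.
R = 329.7·(71.01 − 60)^(-0.1332) = 329.7·11.01^(-0.1332) = 329.7·0.72650 = 239.526.
G = 288.1·(71.01 − 60)^(-0.07551) = 288.1·11.01^(-0.07551) = 288.1·0.83432 = 240.369.
B = 255 by definition for t > 66.
Dividing each by 255: (0.9393, 0.9426, 1.0000) → (0.939, 0.943, 1.000).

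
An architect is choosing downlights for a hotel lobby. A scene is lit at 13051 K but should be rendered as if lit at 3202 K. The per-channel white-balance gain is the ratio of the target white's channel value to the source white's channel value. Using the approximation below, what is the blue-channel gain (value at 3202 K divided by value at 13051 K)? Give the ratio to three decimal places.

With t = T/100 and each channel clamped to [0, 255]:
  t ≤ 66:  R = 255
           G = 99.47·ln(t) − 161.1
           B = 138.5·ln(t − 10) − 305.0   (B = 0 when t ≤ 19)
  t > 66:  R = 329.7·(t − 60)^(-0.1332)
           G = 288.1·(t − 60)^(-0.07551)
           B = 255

At 13051 K (t = 130.51):
  B = 255 by definition for t > 66.
At 3202 K (t = 32.02):
  B = 138.5·ln(32.02 − 10) − 305.0 = 138.5·ln 22.02 − 305.0 = 138.5·3.0920 − 305.0 = 123.235.
Gain = 123.235 / 255.000 = 0.4833 → 0.483.

0.483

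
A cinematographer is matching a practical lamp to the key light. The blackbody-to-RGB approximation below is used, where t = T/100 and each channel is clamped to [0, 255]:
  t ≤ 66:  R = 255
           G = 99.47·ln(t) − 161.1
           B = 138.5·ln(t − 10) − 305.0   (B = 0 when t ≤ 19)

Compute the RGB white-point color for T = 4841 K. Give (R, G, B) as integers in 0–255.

t = 4841/100 = 48.41; the t ≤ 66 branch applies.
R = 255 by definition for t ≤ 66.
G = 99.47·ln 48.41 − 161.1 = 99.47·3.8797 − 161.1 = 224.814.
B = 138.5·ln(48.41 − 10) − 305.0 = 138.5·ln 38.41 − 305.0 = 138.5·3.6483 − 305.0 = 200.292.
Rounded: (255, 225, 200).

(255, 225, 200)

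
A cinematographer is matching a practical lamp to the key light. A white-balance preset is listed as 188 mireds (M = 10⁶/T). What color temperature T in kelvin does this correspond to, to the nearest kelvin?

T = 10⁶ / 188 = 5319.15 K → 5319 K.

5319 K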